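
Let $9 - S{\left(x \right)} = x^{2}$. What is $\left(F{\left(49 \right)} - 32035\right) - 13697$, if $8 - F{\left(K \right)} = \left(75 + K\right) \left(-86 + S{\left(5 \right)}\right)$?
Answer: $-33076$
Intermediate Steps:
$S{\left(x \right)} = 9 - x^{2}$
$F{\left(K \right)} = 7658 + 102 K$ ($F{\left(K \right)} = 8 - \left(75 + K\right) \left(-86 + \left(9 - 5^{2}\right)\right) = 8 - \left(75 + K\right) \left(-86 + \left(9 - 25\right)\right) = 8 - \left(75 + K\right) \left(-86 - 16\right) = 8 - \left(75 + K\right) \left(-102\right) = 8 - \left(-7650 - 102 K\right) = 8 + \left(7650 + 102 K\right) = 7658 + 102 K$)
$\left(F{\left(49 \right)} - 32035\right) - 13697 = \left(\left(7658 + 102 \cdot 49\right) - 32035\right) - 13697 = \left(\left(7658 + 4998\right) - 32035\right) - 13697 = \left(12656 - 32035\right) - 13697 = -19379 - 13697 = -33076$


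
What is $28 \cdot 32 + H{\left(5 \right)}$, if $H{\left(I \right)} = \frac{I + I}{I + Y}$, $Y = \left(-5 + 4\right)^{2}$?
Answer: $\frac{2693}{3} \approx 897.67$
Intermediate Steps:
$Y = 1$ ($Y = \left(-1\right)^{2} = 1$)
$H{\left(I \right)} = \frac{2 I}{1 + I}$ ($H{\left(I \right)} = \frac{I + I}{I + 1} = \frac{2 I}{1 + I}$)
$28 \cdot 32 + H{\left(5 \right)} = 28 \cdot 32 + 2 \cdot 5 \frac{1}{1 + 5} = 896 + 2 \cdot 5 \cdot \frac{1}{6} = 896 + \frac{5}{3} = \frac{2693}{3}$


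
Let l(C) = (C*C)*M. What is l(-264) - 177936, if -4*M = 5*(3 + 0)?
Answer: -439296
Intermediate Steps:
M = -15/4 (M = -5*(3 + 0)/4 = -5*3/4 = -¼*15 = -15/4 ≈ -3.7500)
l(C) = -15*C²/4 (l(C) = (C*C)*(-15/4) = C²*(-15/4) = -15*C²/4)
l(-264) - 177936 = -15/4*(-264)² - 177936 = -15/4*69696 - 177936 = -261360 - 177936 = -439296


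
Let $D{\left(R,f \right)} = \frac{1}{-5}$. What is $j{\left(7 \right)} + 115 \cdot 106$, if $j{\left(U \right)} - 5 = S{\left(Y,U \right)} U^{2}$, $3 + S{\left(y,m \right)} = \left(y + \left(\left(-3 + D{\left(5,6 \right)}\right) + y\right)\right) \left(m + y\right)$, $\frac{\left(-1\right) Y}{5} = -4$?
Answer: $\frac{303672}{5} \approx 60734.0$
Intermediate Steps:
$Y = 20$ ($Y = \left(-5\right) \left(-4\right) = 20$)
$D{\left(R,f \right)} = - \frac{1}{5}$
$S{\left(y,m \right)} = -3 + \left(- \frac{16}{5} + 2 y\right) \left(m + y\right)$ ($S{\left(y,m \right)} = -3 + \left(y + \left(\left(-3 - \frac{1}{5}\right) + y\right)\right) \left(m + y\right) = -3 + \left(y + \left(- \frac{16}{5} + y\right)\right) \left(m + y\right) = -3 + \left(- \frac{16}{5} + 2 y\right) \left(m + y\right)$)
$j{\left(U \right)} = 5 + U^{2} \left(733 + \frac{184 U}{5}\right)$ ($j{\left(U \right)} = 5 + \left(-3 + 2 \cdot 20^{2} - \frac{16 U}{5} - 64 + 2 U 20\right) U^{2} = 5 + \left(-3 + 2 \cdot 400 - \frac{16 U}{5} - 64 + 40 U\right) U^{2} = 5 + \left(-3 + 800 - \frac{16 U}{5} - 64 + 40 U\right) U^{2} = 5 + \left(733 + \frac{184 U}{5}\right) U^{2} = 5 + U^{2} \left(733 + \frac{184 U}{5}\right)$)
$j{\left(7 \right)} + 115 \cdot 106 = \left(5 + \frac{7^{2} \left(3665 + 184 \cdot 7\right)}{5}\right) + 115 \cdot 106 = \left(5 + \frac{1}{5} \cdot 49 \left(3665 + 1288\right)\right) + 12190 = \left(5 + \frac{1}{5} \cdot 49 \cdot 4953\right) + 12190 = \left(5 + \frac{242697}{5}\right) + 12190 = \frac{242722}{5} + 12190 = \frac{303672}{5}$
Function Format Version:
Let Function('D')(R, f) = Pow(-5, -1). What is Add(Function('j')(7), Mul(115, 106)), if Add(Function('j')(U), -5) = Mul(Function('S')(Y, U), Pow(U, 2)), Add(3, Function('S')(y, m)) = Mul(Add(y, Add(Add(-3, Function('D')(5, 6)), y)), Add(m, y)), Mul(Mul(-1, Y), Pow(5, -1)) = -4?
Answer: Rational(303672, 5) ≈ 60734.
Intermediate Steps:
Y = 20 (Y = Mul(-5, -4) = 20)
Function('D')(R, f) = Rational(-1, 5)
Function('S')(y, m) = Add(-3, Mul(Add(Rational(-16, 5), Mul(2, y)), Add(m, y))) (Function('S')(y, m) = Add(-3, Mul(Add(y, Add(Add(-3, Rational(-1, 5)), y)), Add(m, y))) = Add(-3, Mul(Add(y, Add(Rational(-16, 5), y)), Add(m, y))) = Add(-3, Mul(Add(Rational(-16, 5), Mul(2, y)), Add(m, y))))
Function('j')(U) = Add(5, Mul(Pow(U, 2), Add(733, Mul(Rational(184, 5), U)))) (Function('j')(U) = Add(5, Mul(Add(-3, Mul(2, Pow(20, 2)), Mul(Rational(-16, 5), U), Mul(Rational(-16, 5), 20), Mul(2, U, 20)), Pow(U, 2))) = Add(5, Mul(Add(-3, Mul(2, 400), Mul(Rational(-16, 5), U), -64, Mul(40, U)), Pow(U, 2))) = Add(5, Mul(Add(-3, 800, Mul(Rational(-16, 5), U), -64, Mul(40, U)), Pow(U, 2))) = Add(5, Mul(Add(733, Mul(Rational(184, 5), U)), Pow(U, 2))) = Add(5, Mul(Pow(U, 2), Add(733, Mul(Rational(184, 5), U)))))
Add(Function('j')(7), Mul(115, 106)) = Add(Add(5, Mul(Rational(1, 5), Pow(7, 2), Add(3665, Mul(184, 7)))), Mul(115, 106)) = Add(Add(5, Mul(Rational(1, 5), 49, Add(3665, 1288))), 12190) = Add(Add(5, Mul(Rational(1, 5), 49, 4953)), 12190) = Add(Add(5, Rational(242697, 5)), 12190) = Add(Rational(242722, 5), 12190) = Rational(303672, 5)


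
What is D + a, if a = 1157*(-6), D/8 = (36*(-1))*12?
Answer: -10398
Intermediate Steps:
D = -3456 (D = 8*((36*(-1))*12) = 8*(-36*12) = 8*(-432) = -3456)
a = -6942
D + a = -3456 - 6942 = -10398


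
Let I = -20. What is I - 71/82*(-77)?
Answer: 3827/82 ≈ 46.671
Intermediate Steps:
I - 71/82*(-77) = -20 - 71/82*(-77) = -20 + 5467/82 = 3827/82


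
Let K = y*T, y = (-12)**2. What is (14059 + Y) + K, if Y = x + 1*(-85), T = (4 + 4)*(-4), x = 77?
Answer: 9443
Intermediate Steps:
T = -32 (T = 8*(-4) = -32)
y = 144
Y = -8 (Y = 77 + 1*(-85) = 77 - 85 = -8)
K = -4608 (K = 144*(-32) = -4608)
(14059 + Y) + K = (14059 - 8) - 4608 = 14051 - 4608 = 9443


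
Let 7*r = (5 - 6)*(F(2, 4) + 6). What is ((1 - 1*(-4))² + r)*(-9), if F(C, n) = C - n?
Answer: -1539/7 ≈ -219.86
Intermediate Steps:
r = -4/7 (r = ((5 - 6)*((2 - 1*4) + 6))/7 = (-((2 - 4) + 6))/7 = (-(-2 + 6))/7 = (-1*4)/7 = (⅐)*(-4) = -4/7 ≈ -0.57143)
((1 - 1*(-4))² + r)*(-9) = ((1 - 1*(-4))² - 4/7)*(-9) = ((1 + 4)² - 4/7)*(-9) = (5² - 4/7)*(-9) = (25 - 4/7)*(-9) = (171/7)*(-9) = -1539/7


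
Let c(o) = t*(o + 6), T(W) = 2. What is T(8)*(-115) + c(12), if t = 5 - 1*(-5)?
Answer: -50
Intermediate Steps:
t = 10 (t = 5 + 5 = 10)
c(o) = 60 + 10*o (c(o) = 10*(o + 6) = 10*(6 + o) = 60 + 10*o)
T(8)*(-115) + c(12) = 2*(-115) + (60 + 10*12) = -230 + (60 + 120) = -230 + 180 = -50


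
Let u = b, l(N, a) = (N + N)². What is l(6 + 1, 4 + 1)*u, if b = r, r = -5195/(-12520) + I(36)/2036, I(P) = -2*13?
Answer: 25116175/318634 ≈ 78.824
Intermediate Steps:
I(P) = -26
l(N, a) = 4*N² (l(N, a) = (2*N)² = 4*N²)
r = 512575/1274536 (r = -5195/(-12520) - 26/2036 = -5195*(-1/12520) - 26*1/2036 = 1039/2504 - 13/1018 = 512575/1274536 ≈ 0.40217)
b = 512575/1274536 ≈ 0.40217
u = 512575/1274536 ≈ 0.40217
l(6 + 1, 4 + 1)*u = (4*(6 + 1)²)*(512575/1274536) = (4*7²)*(512575/1274536) = (4*49)*(512575/1274536) = 196*(512575/1274536) = 25116175/318634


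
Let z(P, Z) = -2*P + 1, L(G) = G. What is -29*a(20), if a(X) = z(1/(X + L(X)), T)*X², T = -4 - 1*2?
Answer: -11020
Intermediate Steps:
T = -6 (T = -4 - 2 = -6)
z(P, Z) = 1 - 2*P
a(X) = X²*(1 - 1/X) (a(X) = (1 - 2/(X + X))*X² = (1 - 2*1/(2*X))*X² = (1 - 1/X)*X² = X²*(1 - 1/X))
-29*a(20) = -580*(-1 + 20) = -580*19 = -29*380 = -11020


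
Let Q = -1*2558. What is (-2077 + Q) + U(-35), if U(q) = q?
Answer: -4670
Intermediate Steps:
Q = -2558
(-2077 + Q) + U(-35) = (-2077 - 2558) - 35 = -4635 - 35 = -4670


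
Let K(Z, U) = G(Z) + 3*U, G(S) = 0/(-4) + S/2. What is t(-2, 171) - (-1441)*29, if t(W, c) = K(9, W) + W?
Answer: 83571/2 ≈ 41786.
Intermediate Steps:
G(S) = S/2 (G(S) = 0*(-¼) + S*(½) = 0 + S/2 = S/2)
K(Z, U) = Z/2 + 3*U
t(W, c) = 9/2 + 4*W (t(W, c) = ((½)*9 + 3*W) + W = (9/2 + 3*W) + W = 9/2 + 4*W)
t(-2, 171) - (-1441)*29 = (9/2 + 4*(-2)) - (-1441)*29 = (9/2 - 8) - 1*(-41789) = -7/2 + 41789 = 83571/2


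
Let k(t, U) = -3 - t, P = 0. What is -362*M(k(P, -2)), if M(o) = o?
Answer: 1086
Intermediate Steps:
-362*M(k(P, -2)) = -362*(-3 - 1*0) = -362*(-3 + 0) = -362*(-3) = 1086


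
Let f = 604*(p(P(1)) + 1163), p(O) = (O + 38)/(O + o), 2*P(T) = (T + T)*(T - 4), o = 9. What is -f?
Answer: -2117926/3 ≈ -7.0598e+5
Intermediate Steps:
P(T) = T*(-4 + T) (P(T) = ((T + T)*(T - 4))/2 = ((2*T)*(-4 + T))/2 = (2*T*(-4 + T))/2 = T*(-4 + T))
p(O) = (38 + O)/(9 + O) (p(O) = (O + 38)/(O + 9) = (38 + O)/(9 + O))
f = 2117926/3 (f = 604*((38 + 1*(-4 + 1))/(9 + 1*(-4 + 1)) + 1163) = 604*((38 + 1*(-3))/(9 + 1*(-3)) + 1163) = 604*((38 - 3)/(9 - 3) + 1163) = 604*(35/6 + 1163) = 604*(7013/6) = 2117926/3 ≈ 7.0598e+5)
-f = -1*2117926/3 = -2117926/3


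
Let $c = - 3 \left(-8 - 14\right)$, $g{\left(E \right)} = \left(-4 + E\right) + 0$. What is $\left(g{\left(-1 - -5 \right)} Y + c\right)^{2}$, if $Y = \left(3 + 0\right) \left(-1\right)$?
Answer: $4356$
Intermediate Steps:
$g{\left(E \right)} = -4 + E$
$Y = -3$ ($Y = 3 \left(-1\right) = -3$)
$c = 66$ ($c = - 3 \left(-8 - 14\right) = \left(-3\right) \left(-22\right) = 66$)
$\left(g{\left(-1 - -5 \right)} Y + c\right)^{2} = \left(\left(-4 - -4\right) \left(-3\right) + 66\right)^{2} = \left(\left(-4 + \left(-1 + 5\right)\right) \left(-3\right) + 66\right)^{2} = \left(\left(-4 + 4\right) \left(-3\right) + 66\right)^{2} = \left(0 \left(-3\right) + 66\right)^{2} = \left(0 + 66\right)^{2} = 66^{2} = 4356$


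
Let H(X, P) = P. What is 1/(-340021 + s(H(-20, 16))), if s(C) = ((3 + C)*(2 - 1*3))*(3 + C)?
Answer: -1/340382 ≈ -2.9379e-6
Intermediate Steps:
s(C) = (-3 - C)*(3 + C) (s(C) = ((3 + C)*(2 - 3))*(3 + C) = ((3 + C)*(-1))*(3 + C) = (-3 - C)*(3 + C))
1/(-340021 + s(H(-20, 16))) = 1/(-340021 + (-9 - 1*16² - 6*16)) = 1/(-340021 + (-9 - 1*256 - 96)) = 1/(-340021 + (-9 - 256 - 96)) = 1/(-340021 - 361) = 1/(-340382) = -1/340382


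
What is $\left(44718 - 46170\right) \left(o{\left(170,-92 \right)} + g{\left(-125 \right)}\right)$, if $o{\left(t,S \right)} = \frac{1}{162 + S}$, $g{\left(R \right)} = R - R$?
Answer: $- \frac{726}{35} \approx -20.743$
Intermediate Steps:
$g{\left(R \right)} = 0$
$\left(44718 - 46170\right) \left(o{\left(170,-92 \right)} + g{\left(-125 \right)}\right) = \left(44718 - 46170\right) \left(\frac{1}{162 - 92} + 0\right) = - 1452 \left(\frac{1}{70} + 0\right) = \left(-1452\right) \frac{1}{70} = - \frac{726}{35}$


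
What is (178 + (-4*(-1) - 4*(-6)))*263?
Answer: 54178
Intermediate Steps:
(178 + (-4*(-1) - 4*(-6)))*263 = (178 + (4 + 24))*263 = (178 + 28)*263 = 206*263 = 54178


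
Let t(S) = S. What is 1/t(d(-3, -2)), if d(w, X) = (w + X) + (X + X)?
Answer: -⅑ ≈ -0.11111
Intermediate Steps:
d(w, X) = w + 3*X (d(w, X) = (X + w) + 2*X = w + 3*X)
1/t(d(-3, -2)) = 1/(-3 + 3*(-2)) = 1/(-3 - 6) = 1/(-9) = -⅑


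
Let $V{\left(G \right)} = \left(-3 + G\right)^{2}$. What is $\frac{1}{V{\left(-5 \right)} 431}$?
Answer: $\frac{1}{27584} \approx 3.6253 \cdot 10^{-5}$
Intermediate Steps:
$\frac{1}{V{\left(-5 \right)} 431} = \frac{1}{\left(-3 - 5\right)^{2} \cdot 431} = \frac{1}{\left(-8\right)^{2} \cdot 431} = \frac{1}{64 \cdot 431} = \frac{1}{27584}$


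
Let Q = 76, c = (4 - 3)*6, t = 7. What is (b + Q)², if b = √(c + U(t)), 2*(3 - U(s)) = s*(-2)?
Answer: 6400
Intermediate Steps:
U(s) = 3 + s (U(s) = 3 - s*(-2)/2 = 3 - (-1)*s = 3 + s)
c = 6 (c = 1*6 = 6)
b = 4 (b = √(6 + (3 + 7)) = √(6 + 10) = √16 = 4)
(b + Q)² = (4 + 76)² = 80² = 6400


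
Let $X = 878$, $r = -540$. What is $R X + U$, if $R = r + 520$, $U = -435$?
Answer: $-17995$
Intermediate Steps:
$R = -20$ ($R = -540 + 520 = -20$)
$R X + U = \left(-20\right) 878 - 435 = -17560 - 435 = -17995$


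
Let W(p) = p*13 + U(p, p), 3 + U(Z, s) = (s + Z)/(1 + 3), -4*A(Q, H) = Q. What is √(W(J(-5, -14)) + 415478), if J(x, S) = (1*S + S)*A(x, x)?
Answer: √1660010/2 ≈ 644.21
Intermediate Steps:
A(Q, H) = -Q/4
U(Z, s) = -3 + Z/4 + s/4 (U(Z, s) = -3 + (s + Z)/(1 + 3) = -3 + (Z + s)/4 = -3 + (Z + s)*(¼) = -3 + (Z/4 + s/4) = -3 + Z/4 + s/4)
J(x, S) = -S*x/2 (J(x, S) = (1*S + S)*(-x/4) = (S + S)*(-x/4) = (2*S)*(-x/4) = -S*x/2)
W(p) = -3 + 27*p/2 (W(p) = p*13 + (-3 + p/4 + p/4) = 13*p + (-3 + p/2) = -3 + 27*p/2)
√(W(J(-5, -14)) + 415478) = √((-3 + 27*(-½*(-14)*(-5))/2) + 415478) = √((-3 + (27/2)*(-35)) + 415478) = √((-3 - 945/2) + 415478) = √(-951/2 + 415478) = √(830005/2) = √1660010/2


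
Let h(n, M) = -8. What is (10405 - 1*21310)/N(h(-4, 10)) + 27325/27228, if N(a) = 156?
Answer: -6097055/88491 ≈ -68.900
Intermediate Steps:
(10405 - 1*21310)/N(h(-4, 10)) + 27325/27228 = (10405 - 1*21310)/156 + 27325/27228 = (10405 - 21310)*(1/156) + 27325*(1/27228) = -10905*1/156 + 27325/27228 = -3635/52 + 27325/27228 = -6097055/88491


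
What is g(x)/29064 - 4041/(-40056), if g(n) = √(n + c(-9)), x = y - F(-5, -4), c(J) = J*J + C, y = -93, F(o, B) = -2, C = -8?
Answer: 1347/13352 + I*√2/9688 ≈ 0.10088 + 0.00014598*I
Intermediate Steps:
c(J) = -8 + J² (c(J) = J*J - 8 = J² - 8 = -8 + J²)
x = -91 (x = -93 - 1*(-2) = -93 + 2 = -91)
g(n) = √(73 + n) (g(n) = √(n + (-8 + (-9)²)) = √(n + (-8 + 81)) = √(n + 73) = √(73 + n))
g(x)/29064 - 4041/(-40056) = √(73 - 91)/29064 - 4041/(-40056) = √(-18)*(1/29064) - 4041*(-1/40056) = (3*I*√2)*(1/29064) + 1347/13352 = I*√2/9688 + 1347/13352 = 1347/13352 + I*√2/9688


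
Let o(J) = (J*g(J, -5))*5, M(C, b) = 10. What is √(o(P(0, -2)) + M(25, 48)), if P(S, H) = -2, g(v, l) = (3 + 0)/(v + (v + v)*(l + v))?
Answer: √1495/13 ≈ 2.9742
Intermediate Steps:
g(v, l) = 3/(v + 2*v*(l + v)) (g(v, l) = 3/(v + (2*v)*(l + v)) = 3/(v + 2*v*(l + v)))
o(J) = 15/(-9 + 2*J) (o(J) = (J*(3/(J*(1 + 2*(-5) + 2*J))))*5 = (J*(3/(J*(1 - 10 + 2*J))))*5 = (J*(3/(J*(-9 + 2*J))))*5 = (3/(-9 + 2*J))*5 = 15/(-9 + 2*J))
√(o(P(0, -2)) + M(25, 48)) = √(15/(-9 + 2*(-2)) + 10) = √(15/(-9 - 4) + 10) = √(15/(-13) + 10) = √(15*(-1/13) + 10) = √(-15/13 + 10) = √(115/13) = √1495/13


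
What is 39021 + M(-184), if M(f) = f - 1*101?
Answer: 38736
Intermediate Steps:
M(f) = -101 + f (M(f) = f - 101 = -101 + f)
39021 + M(-184) = 39021 + (-101 - 184) = 39021 - 285 = 38736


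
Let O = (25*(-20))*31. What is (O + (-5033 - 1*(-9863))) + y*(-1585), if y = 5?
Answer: -18595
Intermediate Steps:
O = -15500 (O = -500*31 = -15500)
(O + (-5033 - 1*(-9863))) + y*(-1585) = (-15500 + (-5033 - 1*(-9863))) + 5*(-1585) = (-15500 + (-5033 + 9863)) - 7925 = (-15500 + 4830) - 7925 = -10670 - 7925 = -18595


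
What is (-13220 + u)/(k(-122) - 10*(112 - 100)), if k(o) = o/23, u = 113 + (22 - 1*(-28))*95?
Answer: 192211/2882 ≈ 66.694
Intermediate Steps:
u = 4863 (u = 113 + (22 + 28)*95 = 113 + 50*95 = 113 + 4750 = 4863)
k(o) = o/23 (k(o) = o*(1/23) = o/23)
(-13220 + u)/(k(-122) - 10*(112 - 100)) = (-13220 + 4863)/((1/23)*(-122) - 10*(112 - 100)) = -8357/(-122/23 - 10*12) = -8357/(-122/23 - 120) = -8357/(-2882/23) = -8357*(-23/2882) = 192211/2882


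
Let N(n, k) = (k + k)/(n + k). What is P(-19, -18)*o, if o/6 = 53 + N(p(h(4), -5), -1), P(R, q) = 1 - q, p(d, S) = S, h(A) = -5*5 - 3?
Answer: 6080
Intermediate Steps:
h(A) = -28 (h(A) = -25 - 3 = -28)
N(n, k) = 2*k/(k + n) (N(n, k) = (2*k)/(k + n) = 2*k/(k + n))
o = 320 (o = 6*(53 + 2*(-1)/(-1 - 5)) = 6*(53 + 2*(-1)/(-6)) = 6*(53 + 2*(-1)*(-1/6)) = 6*(53 + 1/3) = 6*(160/3) = 320)
P(-19, -18)*o = (1 - 1*(-18))*320 = (1 + 18)*320 = 19*320 = 6080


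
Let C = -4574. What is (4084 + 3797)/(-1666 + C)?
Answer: -2627/2080 ≈ -1.2630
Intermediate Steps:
(4084 + 3797)/(-1666 + C) = (4084 + 3797)/(-1666 - 4574) = 7881/(-6240) = 7881*(-1/6240) = -2627/2080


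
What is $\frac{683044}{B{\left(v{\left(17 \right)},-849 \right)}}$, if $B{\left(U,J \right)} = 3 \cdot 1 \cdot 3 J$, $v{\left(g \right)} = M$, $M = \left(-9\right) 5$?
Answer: $- \frac{683044}{7641} \approx -89.392$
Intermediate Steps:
$M = -45$
$v{\left(g \right)} = -45$
$B{\left(U,J \right)} = 9 J$ ($B{\left(U,J \right)} = 3 \cdot 3 J = 9 J$)
$\frac{683044}{B{\left(v{\left(17 \right)},-849 \right)}} = \frac{683044}{9 \left(-849\right)} = \frac{683044}{-7641} = 683044 \left(- \frac{1}{7641}\right) = - \frac{683044}{7641}$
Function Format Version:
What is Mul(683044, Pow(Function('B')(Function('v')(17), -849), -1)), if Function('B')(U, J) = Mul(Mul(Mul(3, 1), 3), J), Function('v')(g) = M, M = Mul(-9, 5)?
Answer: Rational(-683044, 7641) ≈ -89.392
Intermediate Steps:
M = -45
Function('v')(g) = -45
Function('B')(U, J) = Mul(9, J) (Function('B')(U, J) = Mul(Mul(3, 3), J) = Mul(9, J))
Mul(683044, Pow(Function('B')(Function('v')(17), -849), -1)) = Mul(683044, Pow(Mul(9, -849), -1)) = Mul(683044, Pow(-7641, -1)) = Mul(683044, Rational(-1, 7641)) = Rational(-683044, 7641)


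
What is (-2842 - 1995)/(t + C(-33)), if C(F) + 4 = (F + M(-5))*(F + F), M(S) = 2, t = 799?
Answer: -4837/2841 ≈ -1.7026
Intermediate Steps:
C(F) = -4 + 2*F*(2 + F) (C(F) = -4 + (F + 2)*(F + F) = -4 + (2 + F)*(2*F) = -4 + 2*F*(2 + F))
(-2842 - 1995)/(t + C(-33)) = (-2842 - 1995)/(799 + (-4 + 2*(-33)**2 + 4*(-33))) = -4837/(799 + (-4 + 2*1089 - 132)) = -4837/(799 + (-4 + 2178 - 132)) = -4837/(799 + 2042) = -4837/2841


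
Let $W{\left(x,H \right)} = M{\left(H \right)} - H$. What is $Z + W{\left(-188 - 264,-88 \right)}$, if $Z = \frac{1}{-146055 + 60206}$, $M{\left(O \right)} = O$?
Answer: $- \frac{1}{85849} \approx -1.1648 \cdot 10^{-5}$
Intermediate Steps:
$Z = - \frac{1}{85849}$ ($Z = \frac{1}{-85849} = - \frac{1}{85849} \approx -1.1648 \cdot 10^{-5}$)
$W{\left(x,H \right)} = 0$ ($W{\left(x,H \right)} = H - H = 0$)
$Z + W{\left(-188 - 264,-88 \right)} = - \frac{1}{85849} + 0 = - \frac{1}{85849}$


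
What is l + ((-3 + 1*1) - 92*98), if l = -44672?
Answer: -53690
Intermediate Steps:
l + ((-3 + 1*1) - 92*98) = -44672 + ((-3 + 1*1) - 92*98) = -44672 + ((-3 + 1) - 9016) = -44672 + (-2 - 9016) = -44672 - 9018 = -53690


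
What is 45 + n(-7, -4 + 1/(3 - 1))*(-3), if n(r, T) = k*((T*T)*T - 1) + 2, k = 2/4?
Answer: 1677/16 ≈ 104.81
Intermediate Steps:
k = 1/2 (k = 2*(1/4) = 1/2 ≈ 0.50000)
n(r, T) = 3/2 + T**3/2 (n(r, T) = ((T*T)*T - 1)/2 + 2 = (T**2*T - 1)/2 + 2 = (T**3 - 1)/2 + 2 = (-1 + T**3)/2 + 2 = (-1/2 + T**3/2) + 2 = 3/2 + T**3/2)
45 + n(-7, -4 + 1/(3 - 1))*(-3) = 45 + (3/2 + (-4 + 1/(3 - 1))**3/2)*(-3) = 45 + (3/2 + (-4 + 1/2)**3/2)*(-3) = 45 + (3/2 + (-7/2)**3/2)*(-3) = 45 + (3/2 + (1/2)*(-343/8))*(-3) = 45 + (3/2 - 343/16)*(-3) = 45 - 319/16*(-3) = 45 + 957/16 = 1677/16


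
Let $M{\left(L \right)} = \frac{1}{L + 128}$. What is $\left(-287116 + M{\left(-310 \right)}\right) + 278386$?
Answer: $- \frac{1588861}{182} \approx -8730.0$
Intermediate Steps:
$M{\left(L \right)} = \frac{1}{128 + L}$
$\left(-287116 + M{\left(-310 \right)}\right) + 278386 = \left(-287116 + \frac{1}{128 - 310}\right) + 278386 = \left(-287116 + \frac{1}{-182}\right) + 278386 = \left(-287116 - \frac{1}{182}\right) + 278386 = - \frac{52255113}{182} + 278386 = - \frac{1588861}{182}$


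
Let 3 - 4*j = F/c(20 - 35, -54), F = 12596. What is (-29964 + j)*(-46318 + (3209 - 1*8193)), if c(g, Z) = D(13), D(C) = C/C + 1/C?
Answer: 23620595095/14 ≈ 1.6872e+9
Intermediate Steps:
D(C) = 1 + 1/C
c(g, Z) = 14/13 (c(g, Z) = (1 + 13)/13 = (1/13)*14 = 14/13)
j = -81853/28 (j = ¾ - 3149/14/13 = ¾ - 3149*13/14 = ¾ - ¼*81874/7 = ¾ - 40937/14 = -81853/28 ≈ -2923.3)
(-29964 + j)*(-46318 + (3209 - 1*8193)) = (-29964 - 81853/28)*(-46318 + (3209 - 1*8193)) = -920845*(-46318 + (3209 - 8193))/28 = -920845*(-46318 - 4984)/28 = -920845/28*(-51302) = 23620595095/14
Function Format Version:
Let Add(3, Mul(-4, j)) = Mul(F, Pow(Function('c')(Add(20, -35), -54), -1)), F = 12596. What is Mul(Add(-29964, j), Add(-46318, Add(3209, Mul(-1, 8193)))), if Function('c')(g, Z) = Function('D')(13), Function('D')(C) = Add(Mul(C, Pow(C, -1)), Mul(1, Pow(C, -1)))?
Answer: Rational(23620595095, 14) ≈ 1.6872e+9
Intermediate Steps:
Function('D')(C) = Add(1, Pow(C, -1))
Function('c')(g, Z) = Rational(14, 13) (Function('c')(g, Z) = Mul(Pow(13, -1), Add(1, 13)) = Mul(Rational(1, 13), 14) = Rational(14, 13))
j = Rational(-81853, 28) (j = Add(Rational(3, 4), Mul(Rational(-1, 4), Mul(12596, Pow(Rational(14, 13), -1)))) = Add(Rational(3, 4), Mul(Rational(-1, 4), Mul(12596, Rational(13, 14)))) = Add(Rational(3, 4), Mul(Rational(-1, 4), Rational(81874, 7))) = Add(Rational(3, 4), Rational(-40937, 14)) = Rational(-81853, 28) ≈ -2923.3)
Mul(Add(-29964, j), Add(-46318, Add(3209, Mul(-1, 8193)))) = Mul(Add(-29964, Rational(-81853, 28)), Add(-46318, Add(3209, Mul(-1, 8193)))) = Mul(Rational(-920845, 28), Add(-46318, Add(3209, -8193))) = Mul(Rational(-920845, 28), Add(-46318, -4984)) = Mul(Rational(-920845, 28), -51302) = Rational(23620595095, 14)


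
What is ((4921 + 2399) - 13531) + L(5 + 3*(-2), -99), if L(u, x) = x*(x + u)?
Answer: 3689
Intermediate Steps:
L(u, x) = x*(u + x)
((4921 + 2399) - 13531) + L(5 + 3*(-2), -99) = ((4921 + 2399) - 13531) - 99*((5 + 3*(-2)) - 99) = (7320 - 13531) - 99*((5 - 6) - 99) = -6211 - 99*(-1 - 99) = -6211 - 99*(-100) = -6211 + 9900 = 3689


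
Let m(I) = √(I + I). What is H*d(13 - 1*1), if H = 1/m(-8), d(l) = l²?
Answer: -36*I ≈ -36.0*I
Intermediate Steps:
m(I) = √2*√I (m(I) = √(2*I) = √2*√I)
H = -I/4 (H = 1/(√2*√(-8)) = 1/(√2*(2*I*√2)) = 1/(4*I) = -I/4 ≈ -0.25*I)
H*d(13 - 1*1) = (-I/4)*(13 - 1*1)² = (-I/4)*(13 - 1)² = -I/4*12² = -I/4*144 = -36*I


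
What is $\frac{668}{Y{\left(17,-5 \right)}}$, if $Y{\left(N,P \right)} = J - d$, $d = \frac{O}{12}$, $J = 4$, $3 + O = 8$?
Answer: $\frac{8016}{43} \approx 186.42$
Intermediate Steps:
$O = 5$ ($O = -3 + 8 = 5$)
$d = \frac{5}{12} \approx 0.41667$
$Y{\left(N,P \right)} = \frac{43}{12}$ ($Y{\left(N,P \right)} = 4 - \frac{5}{12} = \frac{43}{12}$)
$\frac{668}{Y{\left(17,-5 \right)}} = \frac{668}{\frac{43}{12}} = 668 \cdot \frac{12}{43} = \frac{8016}{43}$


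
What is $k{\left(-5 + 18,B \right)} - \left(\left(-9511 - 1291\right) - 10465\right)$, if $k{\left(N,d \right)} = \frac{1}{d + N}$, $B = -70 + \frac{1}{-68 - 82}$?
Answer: $\frac{181853967}{8551} \approx 21267.0$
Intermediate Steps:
$B = - \frac{10501}{150}$ ($B = -70 + \frac{1}{-150} = -70 - \frac{1}{150} = - \frac{10501}{150} \approx -70.007$)
$k{\left(N,d \right)} = \frac{1}{N + d}$
$k{\left(-5 + 18,B \right)} - \left(\left(-9511 - 1291\right) - 10465\right) = \frac{1}{\left(-5 + 18\right) - \frac{10501}{150}} - \left(\left(-9511 - 1291\right) - 10465\right) = \frac{1}{13 - \frac{10501}{150}} - \left(-10802 - 10465\right) = \frac{1}{- \frac{8551}{150}} - -21267 = - \frac{150}{8551} + 21267 = \frac{181853967}{8551}$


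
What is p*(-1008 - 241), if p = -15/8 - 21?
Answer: 228567/8 ≈ 28571.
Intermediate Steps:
p = -183/8 (p = -15*1/8 - 21 = -15/8 - 21 = -183/8 ≈ -22.875)
p*(-1008 - 241) = -183*(-1008 - 241)/8 = -183/8*(-1249) = 228567/8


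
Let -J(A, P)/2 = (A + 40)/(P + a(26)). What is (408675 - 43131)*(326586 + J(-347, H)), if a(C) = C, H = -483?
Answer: 54557145178272/457 ≈ 1.1938e+11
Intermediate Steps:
J(A, P) = -2*(40 + A)/(26 + P) (J(A, P) = -2*(A + 40)/(P + 26) = -2*(40 + A)/(26 + P))
(408675 - 43131)*(326586 + J(-347, H)) = (408675 - 43131)*(326586 + 2*(-40 - 1*(-347))/(26 - 483)) = 365544*(326586 + 2*(-40 + 347)/(-457)) = 365544*(326586 + 2*(-1/457)*307) = 365544*(326586 - 614/457) = 365544*(149249188/457) = 54557145178272/457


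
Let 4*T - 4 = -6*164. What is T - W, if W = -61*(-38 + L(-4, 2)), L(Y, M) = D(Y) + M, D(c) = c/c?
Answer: -2380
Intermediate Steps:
D(c) = 1
L(Y, M) = 1 + M
T = -245 (T = 1 + (-6*164)/4 = 1 + (¼)*(-984) = 1 - 246 = -245)
W = 2135 (W = -61*(-38 + (1 + 2)) = -61*(-38 + 3) = -61*(-35) = 2135)
T - W = -245 - 1*2135 = -245 - 2135 = -2380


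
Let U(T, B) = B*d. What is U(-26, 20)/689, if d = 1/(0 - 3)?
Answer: -20/2067 ≈ -0.0096759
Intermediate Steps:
d = -⅓ (d = 1/(-3) = -⅓ ≈ -0.33333)
U(T, B) = -B/3 (U(T, B) = B*(-⅓) = -B/3)
U(-26, 20)/689 = -⅓*20/689 = -20/3*1/689 = -20/2067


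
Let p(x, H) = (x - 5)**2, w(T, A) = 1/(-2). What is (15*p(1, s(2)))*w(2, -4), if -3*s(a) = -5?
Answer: -120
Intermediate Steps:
w(T, A) = -1/2
s(a) = 5/3 (s(a) = -1/3*(-5) = 5/3)
p(x, H) = (-5 + x)**2
(15*p(1, s(2)))*w(2, -4) = (15*(-5 + 1)**2)*(-1/2) = (15*(-4)**2)*(-1/2) = (15*16)*(-1/2) = 240*(-1/2) = -120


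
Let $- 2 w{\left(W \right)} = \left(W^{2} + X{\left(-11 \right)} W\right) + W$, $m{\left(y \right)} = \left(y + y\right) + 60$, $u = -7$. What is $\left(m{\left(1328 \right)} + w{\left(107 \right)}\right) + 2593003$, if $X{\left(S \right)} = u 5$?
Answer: $\frac{5183627}{2} \approx 2.5918 \cdot 10^{6}$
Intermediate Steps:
$X{\left(S \right)} = -35$ ($X{\left(S \right)} = \left(-7\right) 5 = -35$)
$m{\left(y \right)} = 60 + 2 y$ ($m{\left(y \right)} = 2 y + 60 = 60 + 2 y$)
$w{\left(W \right)} = 17 W - \frac{W^{2}}{2}$ ($w{\left(W \right)} = - \frac{\left(W^{2} - 35 W\right) + W}{2} = - \frac{W^{2} - 34 W}{2} = 17 W - \frac{W^{2}}{2}$)
$\left(m{\left(1328 \right)} + w{\left(107 \right)}\right) + 2593003 = \left(\left(60 + 2 \cdot 1328\right) + \frac{1}{2} \cdot 107 \left(34 - 107\right)\right) + 2593003 = \left(\left(60 + 2656\right) + \frac{1}{2} \cdot 107 \left(34 - 107\right)\right) + 2593003 = \left(2716 + \frac{1}{2} \cdot 107 \left(-73\right)\right) + 2593003 = \left(2716 - \frac{7811}{2}\right) + 2593003 = - \frac{2379}{2} + 2593003 = \frac{5183627}{2}$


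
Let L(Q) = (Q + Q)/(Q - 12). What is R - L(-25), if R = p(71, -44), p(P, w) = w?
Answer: -1678/37 ≈ -45.351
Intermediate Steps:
L(Q) = 2*Q/(-12 + Q) (L(Q) = (2*Q)/(-12 + Q) = 2*Q/(-12 + Q))
R = -44
R - L(-25) = -44 - 2*(-25)/(-12 - 25) = -44 - 2*(-25)/(-37) = -44 - 2*(-25)*(-1)/37 = -44 - 1*50/37 = -44 - 50/37 = -1678/37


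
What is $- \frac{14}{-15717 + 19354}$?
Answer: $- \frac{14}{3637} \approx -0.0038493$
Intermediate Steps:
$- \frac{14}{-15717 + 19354} = - \frac{14}{3637}$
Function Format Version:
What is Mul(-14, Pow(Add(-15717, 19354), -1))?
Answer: Rational(-14, 3637) ≈ -0.0038493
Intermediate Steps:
Mul(-14, Pow(Add(-15717, 19354), -1)) = Mul(-14, Pow(3637, -1)) = Mul(-14, Rational(1, 3637)) = Rational(-14, 3637)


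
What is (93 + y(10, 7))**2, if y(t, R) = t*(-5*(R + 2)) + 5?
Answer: 123904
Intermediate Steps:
y(t, R) = 5 + t*(-10 - 5*R) (y(t, R) = t*(-5*(2 + R)) + 5 = t*(-10 - 5*R) + 5 = 5 + t*(-10 - 5*R))
(93 + y(10, 7))**2 = (93 + (5 - 10*10 - 5*7*10))**2 = (93 + (5 - 100 - 350))**2 = (93 - 445)**2 = (-352)**2 = 123904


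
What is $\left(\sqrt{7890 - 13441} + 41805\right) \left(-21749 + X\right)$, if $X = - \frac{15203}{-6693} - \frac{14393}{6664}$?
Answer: $- \frac{587722089484725}{646408} - \frac{42175966235 i \sqrt{5551}}{1939224} \approx -9.0921 \cdot 10^{8} - 1.6204 \cdot 10^{6} i$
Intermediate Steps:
$X = \frac{216541}{1939224}$ ($X = \left(-15203\right) \left(- \frac{1}{6693}\right) - \frac{14393}{6664} = \frac{661}{291} - \frac{14393}{6664} = \frac{216541}{1939224} \approx 0.11166$)
$\left(\sqrt{7890 - 13441} + 41805\right) \left(-21749 + X\right) = \left(\sqrt{7890 - 13441} + 41805\right) \left(-21749 + \frac{216541}{1939224}\right) = \left(\sqrt{-5551} + 41805\right) \left(- \frac{42175966235}{1939224}\right) = \left(i \sqrt{5551} + 41805\right) \left(- \frac{42175966235}{1939224}\right) = \left(41805 + i \sqrt{5551}\right) \left(- \frac{42175966235}{1939224}\right) = - \frac{587722089484725}{646408} - \frac{42175966235 i \sqrt{5551}}{1939224}$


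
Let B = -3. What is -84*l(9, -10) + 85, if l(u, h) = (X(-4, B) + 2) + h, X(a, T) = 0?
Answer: 757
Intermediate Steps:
l(u, h) = 2 + h (l(u, h) = (0 + 2) + h = 2 + h)
-84*l(9, -10) + 85 = -84*(2 - 10) + 85 = -84*(-8) + 85 = 672 + 85 = 757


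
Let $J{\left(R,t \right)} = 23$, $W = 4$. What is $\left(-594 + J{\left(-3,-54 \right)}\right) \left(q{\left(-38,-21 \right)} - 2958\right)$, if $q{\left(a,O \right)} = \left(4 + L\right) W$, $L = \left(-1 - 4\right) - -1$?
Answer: $1689018$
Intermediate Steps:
$L = -4$ ($L = \left(-1 - 4\right) + 1 = -5 + 1 = -4$)
$q{\left(a,O \right)} = 0$ ($q{\left(a,O \right)} = \left(4 - 4\right) 4 = 0 \cdot 4 = 0$)
$\left(-594 + J{\left(-3,-54 \right)}\right) \left(q{\left(-38,-21 \right)} - 2958\right) = \left(-594 + 23\right) \left(0 - 2958\right) = \left(-571\right) \left(-2958\right) = 1689018$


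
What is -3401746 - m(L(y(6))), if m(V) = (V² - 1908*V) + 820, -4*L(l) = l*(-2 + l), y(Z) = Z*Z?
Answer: -4080050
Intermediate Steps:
y(Z) = Z²
L(l) = -l*(-2 + l)/4
m(V) = 820 + V² - 1908*V
-3401746 - m(L(y(6))) = -3401746 - (820 + ((¼)*6²*(2 - 1*6²))² - 477*6²*(2 - 1*6²)) = -3401746 - (820 + ((¼)*36*(2 - 1*36))² - 477*36*(2 - 1*36)) = -3401746 - (820 + ((¼)*36*(2 - 36))² - 477*36*(2 - 36)) = -3401746 - (820 + ((¼)*36*(-34))² - 477*36*(-34)) = -3401746 - (820 + (-306)² - 1908*(-306)) = -3401746 - (820 + 93636 + 583848) = -3401746 - 1*678304 = -3401746 - 678304 = -4080050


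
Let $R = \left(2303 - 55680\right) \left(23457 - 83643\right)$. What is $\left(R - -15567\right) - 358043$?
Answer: $3212205646$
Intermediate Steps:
$R = 3212548122$ ($R = \left(-53377\right) \left(-60186\right) = 3212548122$)
$\left(R - -15567\right) - 358043 = \left(3212548122 - -15567\right) - 358043 = \left(3212548122 + 15567\right) - 358043 = 3212563689 - 358043 = 3212205646$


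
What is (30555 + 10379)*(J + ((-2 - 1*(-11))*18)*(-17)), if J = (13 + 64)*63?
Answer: 85838598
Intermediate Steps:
J = 4851 (J = 77*63 = 4851)
(30555 + 10379)*(J + ((-2 - 1*(-11))*18)*(-17)) = (30555 + 10379)*(4851 + ((-2 - 1*(-11))*18)*(-17)) = 40934*(4851 + ((-2 + 11)*18)*(-17)) = 40934*(4851 + (9*18)*(-17)) = 40934*(4851 + 162*(-17)) = 40934*(4851 - 2754) = 40934*2097 = 85838598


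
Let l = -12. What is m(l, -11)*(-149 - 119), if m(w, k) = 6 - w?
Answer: -4824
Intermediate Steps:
m(l, -11)*(-149 - 119) = (6 - 1*(-12))*(-149 - 119) = (6 + 12)*(-268) = 18*(-268) = -4824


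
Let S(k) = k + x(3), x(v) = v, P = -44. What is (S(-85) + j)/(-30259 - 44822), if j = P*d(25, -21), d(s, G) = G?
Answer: -842/75081 ≈ -0.011215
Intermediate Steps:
S(k) = 3 + k (S(k) = k + 3 = 3 + k)
j = 924 (j = -44*(-21) = 924)
(S(-85) + j)/(-30259 - 44822) = ((3 - 85) + 924)/(-30259 - 44822) = (-82 + 924)/(-75081) = 842*(-1/75081) = -842/75081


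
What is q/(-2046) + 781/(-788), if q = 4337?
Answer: -2507741/806124 ≈ -3.1109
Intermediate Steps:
q/(-2046) + 781/(-788) = 4337/(-2046) + 781/(-788) = 4337*(-1/2046) + 781*(-1/788) = -4337/2046 - 781/788 = -2507741/806124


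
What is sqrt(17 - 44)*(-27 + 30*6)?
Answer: 459*I*sqrt(3) ≈ 795.01*I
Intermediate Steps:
sqrt(17 - 44)*(-27 + 30*6) = sqrt(-27)*(-27 + 180) = (3*I*sqrt(3))*153 = 459*I*sqrt(3)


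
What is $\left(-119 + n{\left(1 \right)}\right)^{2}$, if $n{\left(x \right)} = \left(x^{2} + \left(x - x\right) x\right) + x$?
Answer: $13689$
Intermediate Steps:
$n{\left(x \right)} = x + x^{2}$ ($n{\left(x \right)} = \left(x^{2} + 0 x\right) + x = \left(x^{2} + 0\right) + x = x^{2} + x = x + x^{2}$)
$\left(-119 + n{\left(1 \right)}\right)^{2} = \left(-119 + 1 \left(1 + 1\right)\right)^{2} = \left(-119 + 1 \cdot 2\right)^{2} = \left(-119 + 2\right)^{2} = \left(-117\right)^{2} = 13689$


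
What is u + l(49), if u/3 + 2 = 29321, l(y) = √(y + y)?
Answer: 87957 + 7*√2 ≈ 87967.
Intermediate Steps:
l(y) = √2*√y (l(y) = √(2*y) = √2*√y)
u = 87957 (u = -6 + 3*29321 = -6 + 87963 = 87957)
u + l(49) = 87957 + √2*√49 = 87957 + √2*7 = 87957 + 7*√2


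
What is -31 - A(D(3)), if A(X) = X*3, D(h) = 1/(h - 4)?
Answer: -28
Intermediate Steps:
D(h) = 1/(-4 + h)
A(X) = 3*X
-31 - A(D(3)) = -31 - 3/(-4 + 3) = -31 - 3/(-1) = -31 - 3*(-1) = -31 - 1*(-3) = -31 + 3 = -28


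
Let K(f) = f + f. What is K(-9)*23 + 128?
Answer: -286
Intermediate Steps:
K(f) = 2*f
K(-9)*23 + 128 = (2*(-9))*23 + 128 = -18*23 + 128 = -414 + 128 = -286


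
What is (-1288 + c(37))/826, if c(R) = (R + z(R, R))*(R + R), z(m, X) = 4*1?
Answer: 873/413 ≈ 2.1138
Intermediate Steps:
z(m, X) = 4
c(R) = 2*R*(4 + R) (c(R) = (R + 4)*(R + R) = (4 + R)*(2*R) = 2*R*(4 + R))
(-1288 + c(37))/826 = (-1288 + 2*37*(4 + 37))/826 = (-1288 + 2*37*41)*(1/826) = (-1288 + 3034)*(1/826) = 1746*(1/826) = 873/413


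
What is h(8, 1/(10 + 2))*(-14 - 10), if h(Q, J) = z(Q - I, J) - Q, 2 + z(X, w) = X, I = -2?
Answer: 0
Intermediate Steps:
z(X, w) = -2 + X
h(Q, J) = 0 (h(Q, J) = (-2 + (Q - 1*(-2))) - Q = (-2 + (Q + 2)) - Q = (-2 + (2 + Q)) - Q = Q - Q = 0)
h(8, 1/(10 + 2))*(-14 - 10) = 0*(-14 - 10) = 0*(-24) = 0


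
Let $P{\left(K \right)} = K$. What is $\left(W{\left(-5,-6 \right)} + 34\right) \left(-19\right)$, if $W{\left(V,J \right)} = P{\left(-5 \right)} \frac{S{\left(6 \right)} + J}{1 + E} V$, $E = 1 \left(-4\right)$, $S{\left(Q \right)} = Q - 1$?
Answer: $- \frac{2413}{3} \approx -804.33$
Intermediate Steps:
$S{\left(Q \right)} = -1 + Q$
$E = -4$
$W{\left(V,J \right)} = V \left(\frac{25}{3} + \frac{5 J}{3}\right)$ ($W{\left(V,J \right)} = - 5 \frac{\left(-1 + 6\right) + J}{1 - 4} V = - 5 \frac{5 + J}{-3} V = - 5 \left(5 + J\right) \left(- \frac{1}{3}\right) V = - 5 \left(- \frac{5}{3} - \frac{J}{3}\right) V = \left(\frac{25}{3} + \frac{5 J}{3}\right) V = V \left(\frac{25}{3} + \frac{5 J}{3}\right)$)
$\left(W{\left(-5,-6 \right)} + 34\right) \left(-19\right) = \left(\frac{5}{3} \left(-5\right) \left(5 - 6\right) + 34\right) \left(-19\right) = \left(\frac{5}{3} \left(-5\right) \left(-1\right) + 34\right) \left(-19\right) = \left(\frac{25}{3} + 34\right) \left(-19\right) = \frac{127}{3} \left(-19\right) = - \frac{2413}{3}$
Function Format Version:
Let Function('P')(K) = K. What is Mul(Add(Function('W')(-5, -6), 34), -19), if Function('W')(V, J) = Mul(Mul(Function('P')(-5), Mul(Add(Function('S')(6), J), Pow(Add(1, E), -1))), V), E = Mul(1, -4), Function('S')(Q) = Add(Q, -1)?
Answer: Rational(-2413, 3) ≈ -804.33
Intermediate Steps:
Function('S')(Q) = Add(-1, Q)
E = -4
Function('W')(V, J) = Mul(V, Add(Rational(25, 3), Mul(Rational(5, 3), J))) (Function('W')(V, J) = Mul(Mul(-5, Mul(Add(Add(-1, 6), J), Pow(Add(1, -4), -1))), V) = Mul(Mul(-5, Mul(Add(5, J), Pow(-3, -1))), V) = Mul(Mul(-5, Mul(Add(5, J), Rational(-1, 3))), V) = Mul(Mul(-5, Add(Rational(-5, 3), Mul(Rational(-1, 3), J))), V) = Mul(Add(Rational(25, 3), Mul(Rational(5, 3), J)), V) = Mul(V, Add(Rational(25, 3), Mul(Rational(5, 3), J))))
Mul(Add(Function('W')(-5, -6), 34), -19) = Mul(Add(Mul(Rational(5, 3), -5, Add(5, -6)), 34), -19) = Mul(Add(Mul(Rational(5, 3), -5, -1), 34), -19) = Mul(Add(Rational(25, 3), 34), -19) = Mul(Rational(127, 3), -19) = Rational(-2413, 3)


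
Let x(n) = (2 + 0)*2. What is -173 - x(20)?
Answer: -177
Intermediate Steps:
x(n) = 4 (x(n) = 2*2 = 4)
-173 - x(20) = -173 - 1*4 = -173 - 4 = -177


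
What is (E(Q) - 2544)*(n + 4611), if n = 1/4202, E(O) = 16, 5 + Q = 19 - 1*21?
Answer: -24490534672/2101 ≈ -1.1657e+7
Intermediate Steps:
Q = -7 (Q = -5 + (19 - 1*21) = -5 + (19 - 21) = -5 - 2 = -7)
n = 1/4202 ≈ 0.00023798
(E(Q) - 2544)*(n + 4611) = (16 - 2544)*(1/4202 + 4611) = -2528*19375423/4202 = -24490534672/2101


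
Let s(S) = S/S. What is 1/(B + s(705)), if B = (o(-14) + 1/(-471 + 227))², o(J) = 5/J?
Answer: 2917264/3297953 ≈ 0.88457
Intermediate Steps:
s(S) = 1
B = 380689/2917264 (B = (5/(-14) + 1/(-471 + 227))² = (5*(-1/14) + 1/(-244))² = (-5/14 - 1/244)² = (-617/1708)² = 380689/2917264 ≈ 0.13050)
1/(B + s(705)) = 1/(380689/2917264 + 1) = 1/(3297953/2917264) = 2917264/3297953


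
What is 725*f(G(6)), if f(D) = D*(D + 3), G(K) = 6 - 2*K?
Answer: 13050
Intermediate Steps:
f(D) = D*(3 + D)
725*f(G(6)) = 725*((6 - 2*6)*(3 + (6 - 2*6))) = 725*((6 - 12)*(3 + (6 - 12))) = 725*(-6*(3 - 6)) = 725*(-6*(-3)) = 725*18 = 13050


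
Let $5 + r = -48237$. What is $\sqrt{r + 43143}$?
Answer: $i \sqrt{5099} \approx 71.407 i$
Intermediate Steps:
$r = -48242$ ($r = -5 - 48237 = -48242$)
$\sqrt{r + 43143} = \sqrt{-48242 + 43143} = \sqrt{-5099} = i \sqrt{5099}$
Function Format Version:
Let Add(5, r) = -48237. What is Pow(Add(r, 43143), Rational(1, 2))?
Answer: Mul(I, Pow(5099, Rational(1, 2))) ≈ Mul(71.407, I)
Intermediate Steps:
r = -48242 (r = Add(-5, -48237) = -48242)
Pow(Add(r, 43143), Rational(1, 2)) = Pow(Add(-48242, 43143), Rational(1, 2)) = Pow(-5099, Rational(1, 2)) = Mul(I, Pow(5099, Rational(1, 2)))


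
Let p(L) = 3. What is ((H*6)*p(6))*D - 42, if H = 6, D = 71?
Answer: 7626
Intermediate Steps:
((H*6)*p(6))*D - 42 = ((6*6)*3)*71 - 42 = (36*3)*71 - 42 = 108*71 - 42 = 7668 - 42 = 7626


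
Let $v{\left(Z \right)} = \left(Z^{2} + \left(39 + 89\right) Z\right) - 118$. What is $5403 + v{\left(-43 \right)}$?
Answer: $1630$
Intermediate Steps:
$v{\left(Z \right)} = -118 + Z^{2} + 128 Z$ ($v{\left(Z \right)} = \left(Z^{2} + 128 Z\right) - 118 = -118 + Z^{2} + 128 Z$)
$5403 + v{\left(-43 \right)} = 5403 + \left(-118 + \left(-43\right)^{2} + 128 \left(-43\right)\right) = 5403 - 3773 = 1630$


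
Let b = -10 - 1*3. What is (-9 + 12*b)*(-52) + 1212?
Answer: 9792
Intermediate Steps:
b = -13 (b = -10 - 3 = -13)
(-9 + 12*b)*(-52) + 1212 = (-9 + 12*(-13))*(-52) + 1212 = (-9 - 156)*(-52) + 1212 = -165*(-52) + 1212 = 8580 + 1212 = 9792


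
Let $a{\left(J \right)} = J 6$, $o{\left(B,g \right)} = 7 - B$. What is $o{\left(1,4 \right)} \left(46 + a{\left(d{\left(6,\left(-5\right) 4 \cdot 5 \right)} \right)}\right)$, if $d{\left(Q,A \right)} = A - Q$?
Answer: $-3540$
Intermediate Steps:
$a{\left(J \right)} = 6 J$
$o{\left(1,4 \right)} \left(46 + a{\left(d{\left(6,\left(-5\right) 4 \cdot 5 \right)} \right)}\right) = \left(7 - 1\right) \left(46 + 6 \left(\left(-5\right) 4 \cdot 5 - 6\right)\right) = \left(7 - 1\right) \left(46 + 6 \left(\left(-20\right) 5 - 6\right)\right) = 6 \left(46 + 6 \left(-100 - 6\right)\right) = 6 \left(46 + 6 \left(-106\right)\right) = 6 \left(46 - 636\right) = 6 \left(-590\right) = -3540$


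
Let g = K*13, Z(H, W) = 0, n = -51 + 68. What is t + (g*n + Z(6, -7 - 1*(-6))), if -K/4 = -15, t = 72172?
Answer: 85432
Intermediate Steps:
K = 60 (K = -4*(-15) = 60)
n = 17
g = 780 (g = 60*13 = 780)
t + (g*n + Z(6, -7 - 1*(-6))) = 72172 + (780*17 + 0) = 72172 + (13260 + 0) = 72172 + 13260 = 85432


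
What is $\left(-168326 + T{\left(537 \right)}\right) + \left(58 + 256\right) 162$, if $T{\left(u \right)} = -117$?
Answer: $-117575$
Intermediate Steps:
$\left(-168326 + T{\left(537 \right)}\right) + \left(58 + 256\right) 162 = \left(-168326 - 117\right) + \left(58 + 256\right) 162 = -168443 + 314 \cdot 162 = -168443 + 50868 = -117575$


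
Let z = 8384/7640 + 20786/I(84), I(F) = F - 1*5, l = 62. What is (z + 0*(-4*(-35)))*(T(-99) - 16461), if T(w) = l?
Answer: -326888187378/75445 ≈ -4.3328e+6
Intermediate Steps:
I(F) = -5 + F (I(F) = F - 5 = -5 + F)
T(w) = 62
z = 19933422/75445 (z = 8384/7640 + 20786/(-5 + 84) = 8384*(1/7640) + 20786/79 = 1048/955 + 20786*(1/79) = 1048/955 + 20786/79 = 19933422/75445 ≈ 264.21)
(z + 0*(-4*(-35)))*(T(-99) - 16461) = (19933422/75445 + 0*(-4*(-35)))*(62 - 16461) = (19933422/75445 + 0*140)*(-16399) = (19933422/75445 + 0)*(-16399) = (19933422/75445)*(-16399) = -326888187378/75445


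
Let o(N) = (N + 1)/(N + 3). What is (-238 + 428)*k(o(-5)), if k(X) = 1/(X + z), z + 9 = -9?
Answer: -95/8 ≈ -11.875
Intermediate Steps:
z = -18 (z = -9 - 9 = -18)
o(N) = (1 + N)/(3 + N)
k(X) = 1/(-18 + X) (k(X) = 1/(X - 18) = 1/(-18 + X))
(-238 + 428)*k(o(-5)) = (-238 + 428)/(-18 + (1 - 5)/(3 - 5)) = 190/(-18 - 4/(-2)) = 190/(-18 - ½*(-4)) = 190/(-18 + 2) = 190/(-16) = 190*(-1/16) = -95/8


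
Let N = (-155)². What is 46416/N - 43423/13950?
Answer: -20425/17298 ≈ -1.1808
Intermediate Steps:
N = 24025
46416/N - 43423/13950 = 46416/24025 - 43423/13950 = -20425/17298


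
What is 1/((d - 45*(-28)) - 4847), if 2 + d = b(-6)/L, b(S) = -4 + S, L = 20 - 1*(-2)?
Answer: -11/39484 ≈ -0.00027859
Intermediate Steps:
L = 22 (L = 20 + 2 = 22)
d = -27/11 (d = -2 + (-4 - 6)/22 = -2 - 10*1/22 = -2 - 5/11 = -27/11 ≈ -2.4545)
1/((d - 45*(-28)) - 4847) = 1/((-27/11 - 45*(-28)) - 4847) = 1/((-27/11 + 1260) - 4847) = 1/(13833/11 - 4847) = 1/(-39484/11) = -11/39484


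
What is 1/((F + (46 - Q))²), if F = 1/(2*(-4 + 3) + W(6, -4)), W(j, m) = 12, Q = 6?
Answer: 100/160801 ≈ 0.00062189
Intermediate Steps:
F = ⅒ (F = 1/(2*(-4 + 3) + 12) = 1/(2*(-1) + 12) = 1/(-2 + 12) = 1/10 = ⅒ ≈ 0.10000)
1/((F + (46 - Q))²) = 1/((⅒ + (46 - 1*6))²) = 1/((⅒ + (46 - 6))²) = 1/((⅒ + 40)²) = 1/((401/10)²) = 1/(160801/100) = 100/160801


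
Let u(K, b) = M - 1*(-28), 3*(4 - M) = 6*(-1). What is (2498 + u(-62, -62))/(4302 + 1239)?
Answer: 844/1847 ≈ 0.45696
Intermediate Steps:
M = 6 (M = 4 - 2*(-1) = 4 - ⅓*(-6) = 4 + 2 = 6)
u(K, b) = 34 (u(K, b) = 6 - 1*(-28) = 6 + 28 = 34)
(2498 + u(-62, -62))/(4302 + 1239) = (2498 + 34)/(4302 + 1239) = 2532/5541 = 2532*(1/5541) = 844/1847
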